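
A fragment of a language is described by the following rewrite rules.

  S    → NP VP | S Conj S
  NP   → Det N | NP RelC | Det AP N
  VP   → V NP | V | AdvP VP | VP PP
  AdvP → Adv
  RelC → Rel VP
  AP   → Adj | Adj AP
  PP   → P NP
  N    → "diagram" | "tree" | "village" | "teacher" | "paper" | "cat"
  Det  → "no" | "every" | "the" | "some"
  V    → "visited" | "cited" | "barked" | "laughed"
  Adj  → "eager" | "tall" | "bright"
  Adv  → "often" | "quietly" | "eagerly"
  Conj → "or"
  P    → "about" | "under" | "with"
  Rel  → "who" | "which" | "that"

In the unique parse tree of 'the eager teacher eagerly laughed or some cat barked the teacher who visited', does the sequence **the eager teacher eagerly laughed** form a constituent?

[S [S [NP [Det the] [AP [Adj eager]] [N teacher]] [VP [AdvP [Adv eagerly]] [VP [V laughed]]]] [Conj or] [S [NP [Det some] [N cat]] [VP [V barked] [NP [NP [Det the] [N teacher]] [RelC [Rel who] [VP [V visited]]]]]]]
The words 'the eager teacher eagerly laughed' are exhaustively dominated by a single S node (built by S → NP VP), so they form a constituent.

Yes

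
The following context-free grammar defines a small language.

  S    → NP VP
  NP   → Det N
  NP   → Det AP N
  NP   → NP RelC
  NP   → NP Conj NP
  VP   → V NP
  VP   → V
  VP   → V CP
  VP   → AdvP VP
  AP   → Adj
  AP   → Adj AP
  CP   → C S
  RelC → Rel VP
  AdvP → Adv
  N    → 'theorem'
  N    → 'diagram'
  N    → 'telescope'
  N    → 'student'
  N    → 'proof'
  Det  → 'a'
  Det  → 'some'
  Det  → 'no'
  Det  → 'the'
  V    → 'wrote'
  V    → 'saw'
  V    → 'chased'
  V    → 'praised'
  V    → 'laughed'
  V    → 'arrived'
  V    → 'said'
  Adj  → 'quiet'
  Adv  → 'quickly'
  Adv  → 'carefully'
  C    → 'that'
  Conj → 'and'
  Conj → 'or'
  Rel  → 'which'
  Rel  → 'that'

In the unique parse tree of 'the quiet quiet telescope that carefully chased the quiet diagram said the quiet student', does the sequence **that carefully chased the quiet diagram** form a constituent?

[S [NP [NP [Det the] [AP [Adj quiet] [AP [Adj quiet]]] [N telescope]] [RelC [Rel that] [VP [AdvP [Adv carefully]] [VP [V chased] [NP [Det the] [AP [Adj quiet]] [N diagram]]]]]] [VP [V said] [NP [Det the] [AP [Adj quiet]] [N student]]]]
The words 'that carefully chased the quiet diagram' are exhaustively dominated by a single RelC node (built by RelC → Rel VP), so they form a constituent.

Yes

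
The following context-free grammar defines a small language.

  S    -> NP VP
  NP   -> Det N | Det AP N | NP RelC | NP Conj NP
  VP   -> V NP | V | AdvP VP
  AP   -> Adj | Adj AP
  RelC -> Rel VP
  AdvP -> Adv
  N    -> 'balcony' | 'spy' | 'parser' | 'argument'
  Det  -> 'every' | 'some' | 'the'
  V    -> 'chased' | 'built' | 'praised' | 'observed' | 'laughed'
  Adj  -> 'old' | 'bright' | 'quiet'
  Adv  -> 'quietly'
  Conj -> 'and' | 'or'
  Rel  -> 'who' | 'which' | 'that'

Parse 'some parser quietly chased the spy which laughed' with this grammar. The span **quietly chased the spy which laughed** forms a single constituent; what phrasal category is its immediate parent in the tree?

S

S
  NP
    Det: some
    N: parser
  VP
    AdvP
      Adv: quietly
    VP
      V: chased
      NP
        NP
          Det: the
          N: spy
        RelC
          Rel: which
          VP
            V: laughed
The span 'quietly chased the spy which laughed' is the VP node built by VP → AdvP VP.
Its mother is the S built by S → NP VP.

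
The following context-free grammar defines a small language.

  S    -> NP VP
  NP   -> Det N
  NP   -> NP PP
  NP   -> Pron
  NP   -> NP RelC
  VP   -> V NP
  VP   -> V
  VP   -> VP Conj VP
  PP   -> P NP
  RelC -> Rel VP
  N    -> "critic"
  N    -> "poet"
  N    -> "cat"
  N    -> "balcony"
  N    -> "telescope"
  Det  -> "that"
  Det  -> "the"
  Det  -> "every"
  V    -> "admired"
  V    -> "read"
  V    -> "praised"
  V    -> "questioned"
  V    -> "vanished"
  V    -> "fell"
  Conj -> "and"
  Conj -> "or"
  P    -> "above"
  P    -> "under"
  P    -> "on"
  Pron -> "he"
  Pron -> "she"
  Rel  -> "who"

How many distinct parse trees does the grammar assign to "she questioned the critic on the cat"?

1

[S [NP [Pron she]] [VP [V questioned] [NP [NP [Det the] [N critic]] [PP [P on] [NP [Det the] [N cat]]]]]]
No rule offers an alternative attachment or grouping for any span, so this is the only derivation.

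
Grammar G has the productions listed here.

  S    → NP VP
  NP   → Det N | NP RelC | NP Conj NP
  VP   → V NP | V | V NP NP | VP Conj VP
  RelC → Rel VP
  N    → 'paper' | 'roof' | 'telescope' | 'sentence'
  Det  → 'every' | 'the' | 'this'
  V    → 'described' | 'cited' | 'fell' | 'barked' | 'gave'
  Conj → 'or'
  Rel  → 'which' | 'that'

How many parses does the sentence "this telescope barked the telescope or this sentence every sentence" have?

[S [NP [Det this] [N telescope]] [VP [V barked] [NP [NP [Det the] [N telescope]] [Conj or] [NP [Det this] [N sentence]]] [NP [Det every] [N sentence]]]]
No rule offers an alternative attachment or grouping for any span, so this is the only derivation.

1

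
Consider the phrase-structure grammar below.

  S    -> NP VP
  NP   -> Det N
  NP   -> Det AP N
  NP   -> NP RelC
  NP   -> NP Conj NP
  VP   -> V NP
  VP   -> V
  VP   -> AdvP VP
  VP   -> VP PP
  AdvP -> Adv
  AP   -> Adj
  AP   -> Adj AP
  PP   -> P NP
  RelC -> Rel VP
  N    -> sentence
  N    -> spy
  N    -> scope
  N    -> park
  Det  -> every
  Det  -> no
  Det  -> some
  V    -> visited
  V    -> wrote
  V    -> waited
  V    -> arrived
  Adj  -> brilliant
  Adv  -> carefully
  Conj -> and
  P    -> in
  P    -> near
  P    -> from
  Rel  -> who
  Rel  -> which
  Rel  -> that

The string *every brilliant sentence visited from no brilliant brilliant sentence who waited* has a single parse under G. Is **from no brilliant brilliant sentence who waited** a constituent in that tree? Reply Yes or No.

Yes

[S [NP [Det every] [AP [Adj brilliant]] [N sentence]] [VP [VP [V visited]] [PP [P from] [NP [NP [Det no] [AP [Adj brilliant] [AP [Adj brilliant]]] [N sentence]] [RelC [Rel who] [VP [V waited]]]]]]]
The words 'from no brilliant brilliant sentence who waited' are exhaustively dominated by a single PP node (built by PP → P NP), so they form a constituent.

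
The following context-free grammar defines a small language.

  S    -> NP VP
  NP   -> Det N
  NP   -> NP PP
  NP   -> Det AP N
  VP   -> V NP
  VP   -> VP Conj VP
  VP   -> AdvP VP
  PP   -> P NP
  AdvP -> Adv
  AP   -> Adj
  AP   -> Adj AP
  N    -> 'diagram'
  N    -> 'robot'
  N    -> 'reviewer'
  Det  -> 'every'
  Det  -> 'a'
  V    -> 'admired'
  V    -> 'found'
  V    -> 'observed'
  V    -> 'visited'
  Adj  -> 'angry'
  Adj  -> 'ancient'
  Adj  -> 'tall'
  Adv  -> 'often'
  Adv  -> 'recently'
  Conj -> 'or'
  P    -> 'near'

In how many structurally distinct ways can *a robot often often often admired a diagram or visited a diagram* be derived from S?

Two of the 4 distinct bracketings:
[S [NP [Det a] [N robot]] [VP [VP [AdvP [Adv often]] [VP [AdvP [Adv often]] [VP [AdvP [Adv often]] [VP [V admired] [NP [Det a] [N diagram]]]]]] [Conj or] [VP [V visited] [NP [Det a] [N diagram]]]]]
[S [NP [Det a] [N robot]] [VP [AdvP [Adv often]] [VP [VP [AdvP [Adv often]] [VP [AdvP [Adv often]] [VP [V admired] [NP [Det a] [N diagram]]]]] [Conj or] [VP [V visited] [NP [Det a] [N diagram]]]]]]
The trees differ in how a recursive rule is bracketed over the same span.

4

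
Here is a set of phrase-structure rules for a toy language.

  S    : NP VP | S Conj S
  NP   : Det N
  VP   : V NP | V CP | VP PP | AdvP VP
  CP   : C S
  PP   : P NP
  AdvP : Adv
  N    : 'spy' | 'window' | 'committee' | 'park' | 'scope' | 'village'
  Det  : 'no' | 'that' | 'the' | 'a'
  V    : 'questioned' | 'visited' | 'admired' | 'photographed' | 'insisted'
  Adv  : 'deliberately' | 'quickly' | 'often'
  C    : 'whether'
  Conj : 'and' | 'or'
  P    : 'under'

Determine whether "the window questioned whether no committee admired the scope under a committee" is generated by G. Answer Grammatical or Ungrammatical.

Grammatical

[S [NP [Det the] [N window]] [VP [V questioned] [CP [C whether] [S [NP [Det no] [N committee]] [VP [VP [V admired] [NP [Det the] [N scope]]] [PP [P under] [NP [Det a] [N committee]]]]]]]]
Every word is introduced by a lexical rule and the phrasal rules combine the resulting categories into a single S.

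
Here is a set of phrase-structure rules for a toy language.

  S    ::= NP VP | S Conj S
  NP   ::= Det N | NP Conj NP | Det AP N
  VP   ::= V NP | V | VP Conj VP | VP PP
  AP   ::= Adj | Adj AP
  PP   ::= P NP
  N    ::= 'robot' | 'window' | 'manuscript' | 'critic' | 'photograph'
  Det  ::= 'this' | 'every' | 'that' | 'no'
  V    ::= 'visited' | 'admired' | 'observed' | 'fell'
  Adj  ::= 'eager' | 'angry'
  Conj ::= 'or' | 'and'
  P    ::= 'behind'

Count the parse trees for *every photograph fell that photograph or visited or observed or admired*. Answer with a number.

5

Two of the 5 distinct bracketings:
[S [NP [Det every] [N photograph]] [VP [VP [V fell] [NP [Det that] [N photograph]]] [Conj or] [VP [VP [V visited]] [Conj or] [VP [VP [V observed]] [Conj or] [VP [V admired]]]]]]
[S [NP [Det every] [N photograph]] [VP [VP [V fell] [NP [Det that] [N photograph]]] [Conj or] [VP [VP [VP [V visited]] [Conj or] [VP [V observed]]] [Conj or] [VP [V admired]]]]]
The trees differ in how a recursive rule is bracketed over the same span.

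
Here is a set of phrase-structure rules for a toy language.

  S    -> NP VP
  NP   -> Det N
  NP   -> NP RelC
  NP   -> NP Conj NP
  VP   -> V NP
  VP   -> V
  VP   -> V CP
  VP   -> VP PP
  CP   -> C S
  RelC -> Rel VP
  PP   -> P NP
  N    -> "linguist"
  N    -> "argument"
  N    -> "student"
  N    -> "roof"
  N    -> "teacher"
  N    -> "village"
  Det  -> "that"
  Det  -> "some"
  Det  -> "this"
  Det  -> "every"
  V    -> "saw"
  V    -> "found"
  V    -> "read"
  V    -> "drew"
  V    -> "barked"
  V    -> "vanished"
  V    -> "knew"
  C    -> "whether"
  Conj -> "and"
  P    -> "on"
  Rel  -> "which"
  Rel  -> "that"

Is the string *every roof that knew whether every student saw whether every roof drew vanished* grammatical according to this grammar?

S
  NP
    NP
      Det: every
      N: roof
    RelC
      Rel: that
      VP
        V: knew
        CP
          C: whether
          S
            NP
              Det: every
              N: student
            VP
              V: saw
              CP
                C: whether
                S
                  NP
                    Det: every
                    N: roof
                  VP
                    V: drew
  VP
    V: vanished
Each bracket corresponds to one application of a listed rule, so the string is derivable from S.

Grammatical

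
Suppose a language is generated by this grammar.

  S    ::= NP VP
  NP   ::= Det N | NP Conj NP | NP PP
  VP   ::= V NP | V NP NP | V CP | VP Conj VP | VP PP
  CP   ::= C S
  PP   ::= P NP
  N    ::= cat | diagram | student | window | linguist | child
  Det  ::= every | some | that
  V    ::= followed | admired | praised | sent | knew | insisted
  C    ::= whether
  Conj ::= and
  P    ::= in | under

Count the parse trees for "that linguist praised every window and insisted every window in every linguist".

3

Two of the 3 distinct bracketings:
[S [NP [Det that] [N linguist]] [VP [VP [V praised] [NP [Det every] [N window]]] [Conj and] [VP [V insisted] [NP [NP [Det every] [N window]] [PP [P in] [NP [Det every] [N linguist]]]]]]]
[S [NP [Det that] [N linguist]] [VP [VP [V praised] [NP [Det every] [N window]]] [Conj and] [VP [VP [V insisted] [NP [Det every] [N window]]] [PP [P in] [NP [Det every] [N linguist]]]]]]
The difference turns on whether NP → NP PP is used at the relevant span, versus an alternative expansion of NP.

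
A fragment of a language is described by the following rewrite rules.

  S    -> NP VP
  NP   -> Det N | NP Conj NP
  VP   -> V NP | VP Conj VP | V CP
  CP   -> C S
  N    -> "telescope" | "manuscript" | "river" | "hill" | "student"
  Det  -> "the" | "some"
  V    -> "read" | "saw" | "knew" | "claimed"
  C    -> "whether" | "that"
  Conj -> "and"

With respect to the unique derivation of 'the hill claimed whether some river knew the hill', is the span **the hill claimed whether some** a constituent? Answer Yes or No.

[S [NP [Det the] [N hill]] [VP [V claimed] [CP [C whether] [S [NP [Det some] [N river]] [VP [V knew] [NP [Det the] [N hill]]]]]]]
The smallest constituent containing 'the hill claimed whether some' is the S spanning 'the hill claimed whether some river knew the hill'; no single node in the tree dominates exactly the given words.

No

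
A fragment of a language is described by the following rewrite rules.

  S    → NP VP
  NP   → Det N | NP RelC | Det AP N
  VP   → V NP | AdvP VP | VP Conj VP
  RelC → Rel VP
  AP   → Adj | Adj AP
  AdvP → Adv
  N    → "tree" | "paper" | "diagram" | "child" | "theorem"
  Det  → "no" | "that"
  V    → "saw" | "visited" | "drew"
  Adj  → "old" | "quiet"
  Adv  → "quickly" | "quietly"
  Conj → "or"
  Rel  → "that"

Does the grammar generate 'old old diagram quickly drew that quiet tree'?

Ungrammatical

For S → NP VP, no prefix of the string parses as an NP.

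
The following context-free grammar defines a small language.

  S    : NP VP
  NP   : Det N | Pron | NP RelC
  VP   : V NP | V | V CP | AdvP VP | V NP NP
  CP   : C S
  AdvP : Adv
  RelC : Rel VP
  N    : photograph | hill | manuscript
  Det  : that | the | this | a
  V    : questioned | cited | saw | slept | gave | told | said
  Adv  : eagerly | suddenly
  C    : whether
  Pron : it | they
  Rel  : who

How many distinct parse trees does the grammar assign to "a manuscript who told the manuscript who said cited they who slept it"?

Two of the 4 distinct bracketings:
[S [NP [NP [Det a] [N manuscript]] [RelC [Rel who] [VP [V told] [NP [NP [Det the] [N manuscript]] [RelC [Rel who] [VP [V said]]]]]]] [VP [V cited] [NP [NP [Pron they]] [RelC [Rel who] [VP [V slept] [NP [Pron it]]]]]]]
[S [NP [NP [Det a] [N manuscript]] [RelC [Rel who] [VP [V told] [NP [NP [Det the] [N manuscript]] [RelC [Rel who] [VP [V said]]]]]]] [VP [V cited] [NP [NP [Pron they]] [RelC [Rel who] [VP [V slept]]]] [NP [Pron it]]]]
The difference turns on whether VP → V NP NP is used at the relevant span, versus an alternative expansion of VP.

4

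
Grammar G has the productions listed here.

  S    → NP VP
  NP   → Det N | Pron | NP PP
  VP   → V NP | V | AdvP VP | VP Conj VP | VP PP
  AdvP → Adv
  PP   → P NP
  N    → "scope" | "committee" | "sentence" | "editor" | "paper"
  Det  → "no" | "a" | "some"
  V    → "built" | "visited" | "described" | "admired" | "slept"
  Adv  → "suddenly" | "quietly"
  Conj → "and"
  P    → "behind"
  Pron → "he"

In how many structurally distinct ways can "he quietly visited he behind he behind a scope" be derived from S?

Two of the 9 distinct bracketings:
[S [NP [Pron he]] [VP [AdvP [Adv quietly]] [VP [V visited] [NP [NP [Pron he]] [PP [P behind] [NP [NP [Pron he]] [PP [P behind] [NP [Det a] [N scope]]]]]]]]]
[S [NP [Pron he]] [VP [AdvP [Adv quietly]] [VP [V visited] [NP [NP [NP [Pron he]] [PP [P behind] [NP [Pron he]]]] [PP [P behind] [NP [Det a] [N scope]]]]]]]
The trees differ in how a recursive rule is bracketed over the same span.

9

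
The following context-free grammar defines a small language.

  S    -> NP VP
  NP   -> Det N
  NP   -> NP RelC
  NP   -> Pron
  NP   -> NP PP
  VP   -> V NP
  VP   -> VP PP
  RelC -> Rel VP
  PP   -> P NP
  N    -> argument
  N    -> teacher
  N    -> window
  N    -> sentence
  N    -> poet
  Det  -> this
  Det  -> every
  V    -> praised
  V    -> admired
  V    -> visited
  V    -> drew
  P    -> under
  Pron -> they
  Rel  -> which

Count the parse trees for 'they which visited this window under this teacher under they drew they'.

9

Two of the 9 distinct bracketings:
[S [NP [NP [Pron they]] [RelC [Rel which] [VP [V visited] [NP [NP [Det this] [N window]] [PP [P under] [NP [NP [Det this] [N teacher]] [PP [P under] [NP [Pron they]]]]]]]]] [VP [V drew] [NP [Pron they]]]]
[S [NP [NP [Pron they]] [RelC [Rel which] [VP [V visited] [NP [NP [NP [Det this] [N window]] [PP [P under] [NP [Det this] [N teacher]]]] [PP [P under] [NP [Pron they]]]]]]] [VP [V drew] [NP [Pron they]]]]
The trees differ in how a recursive rule is bracketed over the same span.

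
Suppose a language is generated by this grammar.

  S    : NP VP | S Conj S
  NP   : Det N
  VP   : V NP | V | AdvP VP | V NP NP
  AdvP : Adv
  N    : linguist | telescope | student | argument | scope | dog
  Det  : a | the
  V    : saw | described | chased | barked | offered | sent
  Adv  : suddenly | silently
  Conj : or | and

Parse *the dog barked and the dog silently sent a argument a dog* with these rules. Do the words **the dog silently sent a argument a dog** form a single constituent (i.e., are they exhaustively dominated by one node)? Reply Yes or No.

Yes

[S [S [NP [Det the] [N dog]] [VP [V barked]]] [Conj and] [S [NP [Det the] [N dog]] [VP [AdvP [Adv silently]] [VP [V sent] [NP [Det a] [N argument]] [NP [Det a] [N dog]]]]]]
The words 'the dog silently sent a argument a dog' are exhaustively dominated by a single S node (built by S → NP VP), so they form a constituent.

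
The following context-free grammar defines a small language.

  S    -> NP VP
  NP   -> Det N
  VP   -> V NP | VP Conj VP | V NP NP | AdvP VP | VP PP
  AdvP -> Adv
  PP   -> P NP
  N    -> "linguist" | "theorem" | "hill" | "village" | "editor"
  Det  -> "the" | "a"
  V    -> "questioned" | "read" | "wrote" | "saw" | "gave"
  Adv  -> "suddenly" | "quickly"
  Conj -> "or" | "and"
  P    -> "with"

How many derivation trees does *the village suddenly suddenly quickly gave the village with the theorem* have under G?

4

Two of the 4 distinct bracketings:
[S [NP [Det the] [N village]] [VP [AdvP [Adv suddenly]] [VP [AdvP [Adv suddenly]] [VP [AdvP [Adv quickly]] [VP [VP [V gave] [NP [Det the] [N village]]] [PP [P with] [NP [Det the] [N theorem]]]]]]]]
[S [NP [Det the] [N village]] [VP [AdvP [Adv suddenly]] [VP [AdvP [Adv suddenly]] [VP [VP [AdvP [Adv quickly]] [VP [V gave] [NP [Det the] [N village]]]] [PP [P with] [NP [Det the] [N theorem]]]]]]]
The trees differ in how a recursive rule is bracketed over the same span.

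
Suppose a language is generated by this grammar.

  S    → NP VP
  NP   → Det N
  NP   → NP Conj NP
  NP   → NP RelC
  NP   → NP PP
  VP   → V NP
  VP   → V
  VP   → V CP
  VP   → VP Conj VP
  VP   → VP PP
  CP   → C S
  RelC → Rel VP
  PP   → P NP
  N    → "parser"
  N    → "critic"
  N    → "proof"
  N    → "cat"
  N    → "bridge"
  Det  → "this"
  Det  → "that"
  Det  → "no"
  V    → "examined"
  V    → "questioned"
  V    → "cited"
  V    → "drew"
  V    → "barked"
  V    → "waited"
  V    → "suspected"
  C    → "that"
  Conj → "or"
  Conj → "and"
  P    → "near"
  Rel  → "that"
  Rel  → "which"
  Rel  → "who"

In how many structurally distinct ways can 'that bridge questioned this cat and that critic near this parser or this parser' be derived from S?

6

Two of the 6 distinct bracketings:
[S [NP [Det that] [N bridge]] [VP [V questioned] [NP [NP [Det this] [N cat]] [Conj and] [NP [NP [NP [Det that] [N critic]] [PP [P near] [NP [Det this] [N parser]]]] [Conj or] [NP [Det this] [N parser]]]]]]
[S [NP [Det that] [N bridge]] [VP [V questioned] [NP [NP [Det this] [N cat]] [Conj and] [NP [NP [Det that] [N critic]] [PP [P near] [NP [NP [Det this] [N parser]] [Conj or] [NP [Det this] [N parser]]]]]]]]
The trees differ in how a recursive rule is bracketed over the same span.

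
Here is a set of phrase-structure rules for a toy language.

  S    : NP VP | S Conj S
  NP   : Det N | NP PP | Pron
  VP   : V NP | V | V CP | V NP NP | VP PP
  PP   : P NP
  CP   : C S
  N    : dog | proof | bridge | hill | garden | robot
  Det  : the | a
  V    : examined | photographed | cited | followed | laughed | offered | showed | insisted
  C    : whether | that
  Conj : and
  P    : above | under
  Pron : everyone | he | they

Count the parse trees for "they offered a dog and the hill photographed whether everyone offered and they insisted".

Two of the 3 distinct bracketings:
[S [S [NP [Pron they]] [VP [V offered] [NP [Det a] [N dog]]]] [Conj and] [S [NP [Det the] [N hill]] [VP [V photographed] [CP [C whether] [S [S [NP [Pron everyone]] [VP [V offered]]] [Conj and] [S [NP [Pron they]] [VP [V insisted]]]]]]]]
[S [S [NP [Pron they]] [VP [V offered] [NP [Det a] [N dog]]]] [Conj and] [S [S [NP [Det the] [N hill]] [VP [V photographed] [CP [C whether] [S [NP [Pron everyone]] [VP [V offered]]]]]] [Conj and] [S [NP [Pron they]] [VP [V insisted]]]]]
The trees differ in how a recursive rule is bracketed over the same span.

3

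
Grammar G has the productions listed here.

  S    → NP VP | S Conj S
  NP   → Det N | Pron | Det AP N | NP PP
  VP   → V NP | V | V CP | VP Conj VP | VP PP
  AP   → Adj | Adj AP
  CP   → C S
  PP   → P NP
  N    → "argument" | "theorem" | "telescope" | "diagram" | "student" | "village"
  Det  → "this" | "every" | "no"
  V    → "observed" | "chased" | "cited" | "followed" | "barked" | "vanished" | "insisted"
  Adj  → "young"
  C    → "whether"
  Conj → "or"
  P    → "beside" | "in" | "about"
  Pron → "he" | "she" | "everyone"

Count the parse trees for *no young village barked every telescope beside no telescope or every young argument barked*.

2

The two bracketings:
[S [S [NP [Det no] [AP [Adj young]] [N village]] [VP [V barked] [NP [NP [Det every] [N telescope]] [PP [P beside] [NP [Det no] [N telescope]]]]]] [Conj or] [S [NP [Det every] [AP [Adj young]] [N argument]] [VP [V barked]]]]
[S [S [NP [Det no] [AP [Adj young]] [N village]] [VP [VP [V barked] [NP [Det every] [N telescope]]] [PP [P beside] [NP [Det no] [N telescope]]]]] [Conj or] [S [NP [Det every] [AP [Adj young]] [N argument]] [VP [V barked]]]]
The difference turns on whether NP → NP PP is used at the relevant span, versus an alternative expansion of NP.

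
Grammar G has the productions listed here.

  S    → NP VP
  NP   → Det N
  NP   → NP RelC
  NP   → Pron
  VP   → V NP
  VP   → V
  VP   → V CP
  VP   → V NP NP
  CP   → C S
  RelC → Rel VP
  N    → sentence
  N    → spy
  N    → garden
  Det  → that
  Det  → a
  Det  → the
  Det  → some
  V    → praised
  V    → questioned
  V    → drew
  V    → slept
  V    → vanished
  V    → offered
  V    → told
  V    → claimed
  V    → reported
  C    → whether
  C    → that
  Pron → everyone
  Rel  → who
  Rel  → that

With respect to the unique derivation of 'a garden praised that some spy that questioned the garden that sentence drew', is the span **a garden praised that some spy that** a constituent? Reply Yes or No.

[S [NP [Det a] [N garden]] [VP [V praised] [CP [C that] [S [NP [NP [Det some] [N spy]] [RelC [Rel that] [VP [V questioned] [NP [Det the] [N garden]] [NP [Det that] [N sentence]]]]] [VP [V drew]]]]]]
The smallest constituent containing 'a garden praised that some spy that' is the S spanning 'a garden praised that some spy that questioned the garden that sentence drew'; no single node in the tree dominates exactly the given words.

No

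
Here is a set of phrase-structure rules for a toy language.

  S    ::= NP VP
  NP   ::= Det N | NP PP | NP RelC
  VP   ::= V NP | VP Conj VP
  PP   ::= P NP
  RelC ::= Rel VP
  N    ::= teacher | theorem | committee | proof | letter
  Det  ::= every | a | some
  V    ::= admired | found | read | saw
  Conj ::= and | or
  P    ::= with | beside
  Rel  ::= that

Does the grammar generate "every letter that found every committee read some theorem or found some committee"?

Grammatical

S
  NP
    NP
      Det: every
      N: letter
    RelC
      Rel: that
      VP
        V: found
        NP
          Det: every
          N: committee
  VP
    VP
      V: read
      NP
        Det: some
        N: theorem
    Conj: or
    VP
      V: found
      NP
        Det: some
        N: committee
Every word is introduced by a lexical rule and the phrasal rules combine the resulting categories into a single S.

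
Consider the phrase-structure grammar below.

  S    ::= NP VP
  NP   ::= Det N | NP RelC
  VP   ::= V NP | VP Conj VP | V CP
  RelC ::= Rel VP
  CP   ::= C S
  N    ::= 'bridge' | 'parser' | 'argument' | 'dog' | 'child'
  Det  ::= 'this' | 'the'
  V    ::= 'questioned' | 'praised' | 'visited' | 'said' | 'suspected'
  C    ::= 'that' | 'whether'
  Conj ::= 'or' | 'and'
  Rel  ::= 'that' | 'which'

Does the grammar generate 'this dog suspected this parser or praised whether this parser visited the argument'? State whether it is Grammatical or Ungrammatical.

Grammatical

S
  NP
    Det: this
    N: dog
  VP
    VP
      V: suspected
      NP
        Det: this
        N: parser
    Conj: or
    VP
      V: praised
      CP
        C: whether
        S
          NP
            Det: this
            N: parser
          VP
            V: visited
            NP
              Det: the
              N: argument
The bracketing above is licensed at every node by one of the given productions, with S at the root.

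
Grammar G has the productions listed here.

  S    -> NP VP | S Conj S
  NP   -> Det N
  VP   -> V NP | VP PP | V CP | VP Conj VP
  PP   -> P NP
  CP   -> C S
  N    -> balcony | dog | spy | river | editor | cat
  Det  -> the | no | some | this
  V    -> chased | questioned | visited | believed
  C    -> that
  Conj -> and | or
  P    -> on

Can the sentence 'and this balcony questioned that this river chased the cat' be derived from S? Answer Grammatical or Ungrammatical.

Ungrammatical

For S → NP VP, no prefix of the string parses as an NP. The alternative S rule S → S Conj S likewise has no satisfying split.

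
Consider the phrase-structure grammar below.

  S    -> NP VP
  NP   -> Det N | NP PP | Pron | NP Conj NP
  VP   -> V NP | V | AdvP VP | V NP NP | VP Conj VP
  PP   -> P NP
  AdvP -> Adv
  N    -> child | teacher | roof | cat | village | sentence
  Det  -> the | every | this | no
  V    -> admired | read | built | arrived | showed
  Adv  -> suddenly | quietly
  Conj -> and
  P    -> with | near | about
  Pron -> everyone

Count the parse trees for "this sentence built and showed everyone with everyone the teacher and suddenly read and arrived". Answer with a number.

Two of the 7 distinct bracketings:
[S [NP [Det this] [N sentence]] [VP [VP [V built]] [Conj and] [VP [VP [V showed] [NP [NP [Pron everyone]] [PP [P with] [NP [Pron everyone]]]] [NP [Det the] [N teacher]]] [Conj and] [VP [AdvP [Adv suddenly]] [VP [VP [V read]] [Conj and] [VP [V arrived]]]]]]]
[S [NP [Det this] [N sentence]] [VP [VP [V built]] [Conj and] [VP [VP [V showed] [NP [NP [Pron everyone]] [PP [P with] [NP [Pron everyone]]]] [NP [Det the] [N teacher]]] [Conj and] [VP [VP [AdvP [Adv suddenly]] [VP [V read]]] [Conj and] [VP [V arrived]]]]]]
The trees differ in how a recursive rule is bracketed over the same span.

7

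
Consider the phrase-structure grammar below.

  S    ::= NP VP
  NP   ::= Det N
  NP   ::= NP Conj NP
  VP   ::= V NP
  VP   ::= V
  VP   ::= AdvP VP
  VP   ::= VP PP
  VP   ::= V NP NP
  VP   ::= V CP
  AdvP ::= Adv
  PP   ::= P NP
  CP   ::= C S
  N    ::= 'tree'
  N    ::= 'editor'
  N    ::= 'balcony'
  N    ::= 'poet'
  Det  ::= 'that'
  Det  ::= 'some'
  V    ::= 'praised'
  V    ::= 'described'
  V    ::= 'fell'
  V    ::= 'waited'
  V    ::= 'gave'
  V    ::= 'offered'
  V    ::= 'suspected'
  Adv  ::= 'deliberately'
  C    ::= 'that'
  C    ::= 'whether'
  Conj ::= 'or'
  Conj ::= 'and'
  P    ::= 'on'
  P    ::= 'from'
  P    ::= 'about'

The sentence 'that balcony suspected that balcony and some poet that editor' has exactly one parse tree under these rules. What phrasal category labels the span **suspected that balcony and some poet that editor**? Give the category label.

VP

S
  NP
    Det: that
    N: balcony
  VP
    V: suspected
    NP
      NP
        Det: that
        N: balcony
      Conj: and
      NP
        Det: some
        N: poet
    NP
      Det: that
      N: editor
The span 'suspected that balcony and some poet that editor' is the VP node built by VP → V NP NP.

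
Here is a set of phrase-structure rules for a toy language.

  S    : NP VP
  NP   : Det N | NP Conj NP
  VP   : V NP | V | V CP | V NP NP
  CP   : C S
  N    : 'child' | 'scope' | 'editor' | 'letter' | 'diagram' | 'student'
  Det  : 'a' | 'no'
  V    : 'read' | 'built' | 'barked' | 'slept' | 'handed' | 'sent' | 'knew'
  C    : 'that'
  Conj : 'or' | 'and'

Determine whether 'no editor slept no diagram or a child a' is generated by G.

Ungrammatical

For S → NP VP, the only prefix that parses as NP is 'no editor', but the remainder 'slept no diagram or a child a' is not a VP under these rules.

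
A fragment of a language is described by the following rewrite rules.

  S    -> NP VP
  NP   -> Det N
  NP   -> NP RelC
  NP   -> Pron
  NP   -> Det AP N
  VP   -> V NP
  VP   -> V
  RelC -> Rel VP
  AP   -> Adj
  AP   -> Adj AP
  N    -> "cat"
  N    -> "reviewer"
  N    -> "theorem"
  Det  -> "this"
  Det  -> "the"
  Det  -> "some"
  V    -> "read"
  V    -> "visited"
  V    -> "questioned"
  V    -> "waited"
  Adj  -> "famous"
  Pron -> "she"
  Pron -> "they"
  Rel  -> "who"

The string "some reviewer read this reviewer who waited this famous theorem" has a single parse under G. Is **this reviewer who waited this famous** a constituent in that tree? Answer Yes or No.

[S [NP [Det some] [N reviewer]] [VP [V read] [NP [NP [Det this] [N reviewer]] [RelC [Rel who] [VP [V waited] [NP [Det this] [AP [Adj famous]] [N theorem]]]]]]]
The smallest constituent containing 'this reviewer who waited this famous' is the NP spanning 'this reviewer who waited this famous theorem'; no single node in the tree dominates exactly the given words.

No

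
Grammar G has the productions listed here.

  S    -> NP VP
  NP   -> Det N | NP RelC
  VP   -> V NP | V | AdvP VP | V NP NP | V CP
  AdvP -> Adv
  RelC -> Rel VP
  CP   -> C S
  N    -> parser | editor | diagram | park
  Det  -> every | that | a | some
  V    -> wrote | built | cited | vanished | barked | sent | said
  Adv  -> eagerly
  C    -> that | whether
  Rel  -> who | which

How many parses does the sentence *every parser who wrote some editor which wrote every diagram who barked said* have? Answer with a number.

7

Two of the 7 distinct bracketings:
[S [NP [NP [Det every] [N parser]] [RelC [Rel who] [VP [V wrote] [NP [NP [Det some] [N editor]] [RelC [Rel which] [VP [V wrote] [NP [NP [Det every] [N diagram]] [RelC [Rel who] [VP [V barked]]]]]]]]]] [VP [V said]]]
[S [NP [NP [Det every] [N parser]] [RelC [Rel who] [VP [V wrote] [NP [NP [NP [Det some] [N editor]] [RelC [Rel which] [VP [V wrote] [NP [Det every] [N diagram]]]]] [RelC [Rel who] [VP [V barked]]]]]]] [VP [V said]]]
The trees differ in how a recursive rule is bracketed over the same span.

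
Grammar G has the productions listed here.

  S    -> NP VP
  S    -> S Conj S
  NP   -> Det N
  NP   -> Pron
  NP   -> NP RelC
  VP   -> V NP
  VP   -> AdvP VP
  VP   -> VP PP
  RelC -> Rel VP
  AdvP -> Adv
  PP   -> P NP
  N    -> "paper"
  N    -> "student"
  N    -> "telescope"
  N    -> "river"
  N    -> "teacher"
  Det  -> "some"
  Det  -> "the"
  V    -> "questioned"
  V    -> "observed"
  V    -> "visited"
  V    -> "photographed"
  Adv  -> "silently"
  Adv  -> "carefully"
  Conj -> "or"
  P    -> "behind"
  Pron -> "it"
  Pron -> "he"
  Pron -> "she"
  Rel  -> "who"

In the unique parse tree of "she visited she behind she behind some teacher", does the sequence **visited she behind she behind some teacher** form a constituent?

[S [NP [Pron she]] [VP [VP [VP [V visited] [NP [Pron she]]] [PP [P behind] [NP [Pron she]]]] [PP [P behind] [NP [Det some] [N teacher]]]]]
The words 'visited she behind she behind some teacher' are exhaustively dominated by a single VP node (built by VP → VP PP), so they form a constituent.

Yes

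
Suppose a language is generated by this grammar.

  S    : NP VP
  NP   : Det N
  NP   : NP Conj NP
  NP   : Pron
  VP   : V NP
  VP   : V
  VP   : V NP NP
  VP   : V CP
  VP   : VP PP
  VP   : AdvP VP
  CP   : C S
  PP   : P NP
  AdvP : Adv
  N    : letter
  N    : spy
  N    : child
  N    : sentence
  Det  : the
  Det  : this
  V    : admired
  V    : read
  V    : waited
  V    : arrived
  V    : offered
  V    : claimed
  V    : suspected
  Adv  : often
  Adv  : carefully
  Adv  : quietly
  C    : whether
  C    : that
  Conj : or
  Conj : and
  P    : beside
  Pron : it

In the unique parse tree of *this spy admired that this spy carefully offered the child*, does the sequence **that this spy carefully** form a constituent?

No

[S [NP [Det this] [N spy]] [VP [V admired] [CP [C that] [S [NP [Det this] [N spy]] [VP [AdvP [Adv carefully]] [VP [V offered] [NP [Det the] [N child]]]]]]]]
The smallest constituent containing 'that this spy carefully' is the CP spanning 'that this spy carefully offered the child'; no single node in the tree dominates exactly the given words.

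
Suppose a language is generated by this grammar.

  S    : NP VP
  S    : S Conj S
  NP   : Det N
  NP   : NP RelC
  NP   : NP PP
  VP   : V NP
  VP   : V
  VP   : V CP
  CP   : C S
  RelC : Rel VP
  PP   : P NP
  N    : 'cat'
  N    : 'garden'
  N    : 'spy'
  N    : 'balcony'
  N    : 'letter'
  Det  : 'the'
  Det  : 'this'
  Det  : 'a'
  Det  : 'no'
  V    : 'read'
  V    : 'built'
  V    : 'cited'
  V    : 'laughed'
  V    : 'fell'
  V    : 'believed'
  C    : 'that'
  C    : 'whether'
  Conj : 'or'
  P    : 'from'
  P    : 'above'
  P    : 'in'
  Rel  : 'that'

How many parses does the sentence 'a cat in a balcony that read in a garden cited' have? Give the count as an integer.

3

Two of the 3 distinct bracketings:
[S [NP [NP [Det a] [N cat]] [PP [P in] [NP [NP [NP [Det a] [N balcony]] [RelC [Rel that] [VP [V read]]]] [PP [P in] [NP [Det a] [N garden]]]]]] [VP [V cited]]]
[S [NP [NP [NP [NP [Det a] [N cat]] [PP [P in] [NP [Det a] [N balcony]]]] [RelC [Rel that] [VP [V read]]]] [PP [P in] [NP [Det a] [N garden]]]] [VP [V cited]]]
The trees differ in how a recursive rule is bracketed over the same span.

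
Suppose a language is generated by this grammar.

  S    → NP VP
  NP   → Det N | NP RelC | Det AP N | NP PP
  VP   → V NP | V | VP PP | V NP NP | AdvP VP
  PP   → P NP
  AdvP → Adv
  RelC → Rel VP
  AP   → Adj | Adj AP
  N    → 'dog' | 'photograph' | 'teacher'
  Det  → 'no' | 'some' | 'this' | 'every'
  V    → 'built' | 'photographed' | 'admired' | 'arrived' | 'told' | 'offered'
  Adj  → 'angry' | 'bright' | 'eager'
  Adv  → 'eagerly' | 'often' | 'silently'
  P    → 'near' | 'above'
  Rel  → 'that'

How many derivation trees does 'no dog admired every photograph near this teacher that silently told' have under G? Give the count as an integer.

Two of the 3 distinct bracketings:
[S [NP [Det no] [N dog]] [VP [V admired] [NP [NP [NP [Det every] [N photograph]] [PP [P near] [NP [Det this] [N teacher]]]] [RelC [Rel that] [VP [AdvP [Adv silently]] [VP [V told]]]]]]]
[S [NP [Det no] [N dog]] [VP [V admired] [NP [NP [Det every] [N photograph]] [PP [P near] [NP [NP [Det this] [N teacher]] [RelC [Rel that] [VP [AdvP [Adv silently]] [VP [V told]]]]]]]]]
The trees differ in how a recursive rule is bracketed over the same span.

3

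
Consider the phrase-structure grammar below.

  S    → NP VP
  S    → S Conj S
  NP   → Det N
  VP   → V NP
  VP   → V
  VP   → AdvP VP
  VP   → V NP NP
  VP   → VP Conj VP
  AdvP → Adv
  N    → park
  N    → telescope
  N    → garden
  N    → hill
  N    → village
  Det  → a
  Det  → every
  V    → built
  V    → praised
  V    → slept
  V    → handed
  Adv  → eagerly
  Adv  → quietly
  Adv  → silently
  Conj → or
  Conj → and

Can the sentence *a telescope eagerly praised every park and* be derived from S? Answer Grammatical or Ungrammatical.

For S → NP VP, the only prefix that parses as NP is 'a telescope', but the remainder 'eagerly praised every park and' is not a VP under these rules. The alternative S rule S → S Conj S likewise has no satisfying split.

Ungrammatical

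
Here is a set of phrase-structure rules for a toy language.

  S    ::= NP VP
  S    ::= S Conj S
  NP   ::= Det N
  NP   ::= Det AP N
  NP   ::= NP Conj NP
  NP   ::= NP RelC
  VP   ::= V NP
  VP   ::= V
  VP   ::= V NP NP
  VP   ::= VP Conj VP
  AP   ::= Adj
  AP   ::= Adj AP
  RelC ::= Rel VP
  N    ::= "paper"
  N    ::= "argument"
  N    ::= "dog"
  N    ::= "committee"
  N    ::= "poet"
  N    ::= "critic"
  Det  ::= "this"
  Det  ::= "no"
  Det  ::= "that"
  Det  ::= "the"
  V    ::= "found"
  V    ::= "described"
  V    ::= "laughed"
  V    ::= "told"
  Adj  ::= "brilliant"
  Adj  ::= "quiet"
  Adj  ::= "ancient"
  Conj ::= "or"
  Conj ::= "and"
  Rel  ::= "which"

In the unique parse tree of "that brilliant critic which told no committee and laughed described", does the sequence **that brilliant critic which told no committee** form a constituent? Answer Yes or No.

No

[S [NP [NP [Det that] [AP [Adj brilliant]] [N critic]] [RelC [Rel which] [VP [VP [V told] [NP [Det no] [N committee]]] [Conj and] [VP [V laughed]]]]] [VP [V described]]]
The smallest constituent containing 'that brilliant critic which told no committee' is the NP spanning 'that brilliant critic which told no committee and laughed'; no single node in the tree dominates exactly the given words.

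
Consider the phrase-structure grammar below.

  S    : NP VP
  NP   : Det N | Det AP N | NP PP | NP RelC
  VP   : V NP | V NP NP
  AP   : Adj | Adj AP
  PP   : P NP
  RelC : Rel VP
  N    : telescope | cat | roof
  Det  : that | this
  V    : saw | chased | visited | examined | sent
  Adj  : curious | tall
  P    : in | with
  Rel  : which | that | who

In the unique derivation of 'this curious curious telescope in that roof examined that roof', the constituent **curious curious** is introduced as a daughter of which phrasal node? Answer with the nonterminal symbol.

S
  NP
    NP
      Det: this
      AP
        Adj: curious
        AP
          Adj: curious
      N: telescope
    PP
      P: in
      NP
        Det: that
        N: roof
  VP
    V: examined
    NP
      Det: that
      N: roof
The span 'curious curious' is the AP node built by AP → Adj AP.
Its mother is the NP built by NP → Det AP N.

NP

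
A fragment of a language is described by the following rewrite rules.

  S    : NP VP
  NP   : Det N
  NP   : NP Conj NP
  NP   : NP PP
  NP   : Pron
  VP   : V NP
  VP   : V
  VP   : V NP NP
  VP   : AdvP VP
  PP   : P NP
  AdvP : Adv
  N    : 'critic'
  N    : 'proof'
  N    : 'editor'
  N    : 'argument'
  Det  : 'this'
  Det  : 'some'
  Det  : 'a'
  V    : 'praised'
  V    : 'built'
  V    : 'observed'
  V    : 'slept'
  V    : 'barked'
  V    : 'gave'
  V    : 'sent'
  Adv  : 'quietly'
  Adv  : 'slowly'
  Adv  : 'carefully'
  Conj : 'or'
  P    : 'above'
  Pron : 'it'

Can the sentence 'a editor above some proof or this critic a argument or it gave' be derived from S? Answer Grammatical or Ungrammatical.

Ungrammatical

For S → NP VP, every NP-prefix leaves a non-VP remainder: after 'a editor' the remainder is not a VP; after 'a editor above some proof' the remainder is not a VP; after 'a editor above some proof or this critic' the remainder is not a VP.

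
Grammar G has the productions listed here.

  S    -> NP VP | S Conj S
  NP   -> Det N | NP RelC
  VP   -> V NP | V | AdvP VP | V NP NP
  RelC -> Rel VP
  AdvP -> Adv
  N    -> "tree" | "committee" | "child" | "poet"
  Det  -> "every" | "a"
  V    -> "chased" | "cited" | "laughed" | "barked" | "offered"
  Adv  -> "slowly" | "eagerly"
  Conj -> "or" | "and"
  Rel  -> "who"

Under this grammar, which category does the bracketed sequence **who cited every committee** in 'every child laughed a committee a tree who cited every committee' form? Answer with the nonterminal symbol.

RelC

[S [NP [Det every] [N child]] [VP [V laughed] [NP [Det a] [N committee]] [NP [NP [Det a] [N tree]] [RelC [Rel who] [VP [V cited] [NP [Det every] [N committee]]]]]]]
The span 'who cited every committee' is the RelC node built by RelC → Rel VP.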